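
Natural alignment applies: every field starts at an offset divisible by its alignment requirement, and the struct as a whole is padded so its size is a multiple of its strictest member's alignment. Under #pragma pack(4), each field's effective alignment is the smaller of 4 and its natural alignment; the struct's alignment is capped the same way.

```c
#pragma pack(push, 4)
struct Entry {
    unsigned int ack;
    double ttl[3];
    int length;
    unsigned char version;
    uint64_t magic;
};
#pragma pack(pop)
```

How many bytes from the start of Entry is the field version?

32

0..4  ack  (4B, 4-aligned)
4..28  ttl  (24B, 4-aligned)
28..32  length  (4B, 4-aligned)
32..33  version  (1B, 1-aligned)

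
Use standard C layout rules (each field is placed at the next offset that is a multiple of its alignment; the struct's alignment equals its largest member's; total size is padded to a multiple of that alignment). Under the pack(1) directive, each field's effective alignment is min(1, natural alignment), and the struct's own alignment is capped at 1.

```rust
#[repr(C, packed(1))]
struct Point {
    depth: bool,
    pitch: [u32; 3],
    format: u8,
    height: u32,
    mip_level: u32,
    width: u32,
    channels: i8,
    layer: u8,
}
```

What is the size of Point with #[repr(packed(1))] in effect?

0..1  depth  (1B, 1-aligned)
1..13  pitch  (12B, 1-aligned)
13..14  format  (1B, 1-aligned)
14..18  height  (4B, 1-aligned)
18..22  mip_level  (4B, 1-aligned)
22..26  width  (4B, 1-aligned)
26..27  channels  (1B, 1-aligned)
27..28  layer  (1B, 1-aligned)
sizeof = 28, alignof = 1

28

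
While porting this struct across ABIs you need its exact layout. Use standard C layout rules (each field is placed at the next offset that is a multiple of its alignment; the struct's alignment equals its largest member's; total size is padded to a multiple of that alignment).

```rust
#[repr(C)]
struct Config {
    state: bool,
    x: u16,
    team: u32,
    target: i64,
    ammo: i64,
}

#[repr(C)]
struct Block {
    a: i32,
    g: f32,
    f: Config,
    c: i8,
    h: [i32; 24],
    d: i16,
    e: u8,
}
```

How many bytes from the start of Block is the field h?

36

Config: @0: state [1B, align 1] → 1; +1 pad (align 2); @2: x [2B, align 2] → 4; @4: team [4B, align 4] → 8; @8: target [8B, align 8] → 16; @16: ammo [8B, align 8] → 24; size 24, align 8
@0: a [4B, align 4] → 4
@4: g [4B, align 4] → 8
@8: f [24B, align 8] → 32
@32: c [1B, align 1] → 33
+3 pad (align 4)
@36: h [96B, align 4] → 132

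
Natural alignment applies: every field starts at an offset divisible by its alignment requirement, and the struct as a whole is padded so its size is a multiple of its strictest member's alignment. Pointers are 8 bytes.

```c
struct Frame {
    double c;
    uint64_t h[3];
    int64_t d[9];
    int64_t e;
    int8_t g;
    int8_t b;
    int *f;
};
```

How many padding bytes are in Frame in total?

0..8  c  (8B, 8-aligned)
8..32  h  (24B, 8-aligned)
32..104  d  (72B, 8-aligned)
104..112  e  (8B, 8-aligned)
112..113  g  (1B, 1-aligned)
113..114  b  (1B, 1-aligned)
114..120  -- padding (6B)
120..128  f  (8B, 8-aligned)
sizeof = 128, alignof = 8
data bytes 122, size 128 → padding 6

6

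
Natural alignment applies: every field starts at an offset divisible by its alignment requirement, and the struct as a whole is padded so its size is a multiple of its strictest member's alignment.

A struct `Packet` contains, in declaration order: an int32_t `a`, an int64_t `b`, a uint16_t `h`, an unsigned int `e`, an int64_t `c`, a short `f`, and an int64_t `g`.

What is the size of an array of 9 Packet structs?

a at 0 (size 4, align 4) → ends 4
pad 4 to align 8 for b
b at 8 (size 8, align 8) → ends 16
h at 16 (size 2, align 2) → ends 18
pad 2 to align 4 for e
e at 20 (size 4, align 4) → ends 24
c at 24 (size 8, align 8) → ends 32
f at 32 (size 2, align 2) → ends 34
pad 6 to align 8 for g
g at 40 (size 8, align 8) → ends 48
total 48 bytes, alignment 8
array of 9: 9 × 48 = 432

432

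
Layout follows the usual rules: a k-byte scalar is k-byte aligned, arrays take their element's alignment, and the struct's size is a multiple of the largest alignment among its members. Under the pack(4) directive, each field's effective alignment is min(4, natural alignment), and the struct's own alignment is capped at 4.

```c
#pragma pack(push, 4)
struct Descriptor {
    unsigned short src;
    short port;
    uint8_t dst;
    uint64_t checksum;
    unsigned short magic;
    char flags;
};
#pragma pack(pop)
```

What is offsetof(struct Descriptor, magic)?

src at 0 (size 2, align 2) → ends 2
port at 2 (size 2, align 2) → ends 4
dst at 4 (size 1, align 1) → ends 5
pad 3 to align 4 for checksum
checksum at 8 (size 8, align 4) → ends 16
magic at 16 (size 2, align 2) → ends 18

16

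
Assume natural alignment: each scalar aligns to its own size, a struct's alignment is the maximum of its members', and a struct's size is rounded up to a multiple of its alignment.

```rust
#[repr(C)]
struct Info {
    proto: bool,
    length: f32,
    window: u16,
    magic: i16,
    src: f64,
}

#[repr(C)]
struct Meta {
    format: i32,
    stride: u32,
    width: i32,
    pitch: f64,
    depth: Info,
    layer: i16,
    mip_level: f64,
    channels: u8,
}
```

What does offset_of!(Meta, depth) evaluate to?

Info: @0: proto [1B, align 1] → 1; +3 pad (align 4); @4: length [4B, align 4] → 8; @8: window [2B, align 2] → 10; @10: magic [2B, align 2] → 12; +4 pad (align 8); @16: src [8B, align 8] → 24; size 24, align 8
@0: format [4B, align 4] → 4
@4: stride [4B, align 4] → 8
@8: width [4B, align 4] → 12
+4 pad (align 8)
@16: pitch [8B, align 8] → 24
@24: depth [24B, align 8] → 48

24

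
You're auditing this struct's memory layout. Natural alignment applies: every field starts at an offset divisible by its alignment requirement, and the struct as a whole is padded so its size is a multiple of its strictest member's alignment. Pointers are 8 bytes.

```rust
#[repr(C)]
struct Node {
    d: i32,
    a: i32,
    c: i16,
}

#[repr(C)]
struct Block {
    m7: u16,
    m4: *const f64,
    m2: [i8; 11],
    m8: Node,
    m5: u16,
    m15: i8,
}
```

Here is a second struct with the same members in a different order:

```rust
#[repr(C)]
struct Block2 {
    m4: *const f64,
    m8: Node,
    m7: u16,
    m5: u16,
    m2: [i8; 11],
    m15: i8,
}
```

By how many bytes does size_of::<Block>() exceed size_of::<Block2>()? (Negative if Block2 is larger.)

8

Node: d at 0 (size 4, align 4) → ends 4; a at 4 (size 4, align 4) → ends 8; c at 8 (size 2, align 2) → ends 10; tail pad 2 to reach multiple of 4; total 12 bytes, alignment 4
m7 at 0 (size 2, align 2) → ends 2
pad 6 to align 8 for m4
m4 at 8 (size 8, align 8) → ends 16
m2 at 16 (size 11, align 1) → ends 27
pad 1 to align 4 for m8
m8 at 28 (size 12, align 4) → ends 40
m5 at 40 (size 2, align 2) → ends 42
m15 at 42 (size 1, align 1) → ends 43
tail pad 5 to reach multiple of 8
total 48 bytes, alignment 8
— Block2 —
m4 at 0 (size 8, align 8) → ends 8
m8 at 8 (size 12, align 4) → ends 20
m7 at 20 (size 2, align 2) → ends 22
m5 at 22 (size 2, align 2) → ends 24
m2 at 24 (size 11, align 1) → ends 35
m15 at 35 (size 1, align 1) → ends 36
tail pad 4 to reach multiple of 8
total 40 bytes, alignment 8
48 − 40 = 8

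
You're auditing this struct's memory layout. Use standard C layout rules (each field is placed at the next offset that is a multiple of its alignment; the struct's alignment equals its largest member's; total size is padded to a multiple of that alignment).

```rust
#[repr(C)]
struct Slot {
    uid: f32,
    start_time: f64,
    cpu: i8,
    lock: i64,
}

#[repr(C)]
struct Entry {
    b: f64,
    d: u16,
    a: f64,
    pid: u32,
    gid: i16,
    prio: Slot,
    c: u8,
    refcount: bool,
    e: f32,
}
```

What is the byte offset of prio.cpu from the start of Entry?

Slot: @0: uid [4B, align 4] → 4; +4 pad (align 8); @8: start_time [8B, align 8] → 16; @16: cpu [1B, align 1] → 17; +7 pad (align 8); @24: lock [8B, align 8] → 32; size 32, align 8
@0: b [8B, align 8] → 8
@8: d [2B, align 2] → 10
+6 pad (align 8)
@16: a [8B, align 8] → 24
@24: pid [4B, align 4] → 28
@28: gid [2B, align 2] → 30
+2 pad (align 8)
@32: prio [32B, align 8] → 64
within Slot: cpu at 16
32 + 16 = 48

48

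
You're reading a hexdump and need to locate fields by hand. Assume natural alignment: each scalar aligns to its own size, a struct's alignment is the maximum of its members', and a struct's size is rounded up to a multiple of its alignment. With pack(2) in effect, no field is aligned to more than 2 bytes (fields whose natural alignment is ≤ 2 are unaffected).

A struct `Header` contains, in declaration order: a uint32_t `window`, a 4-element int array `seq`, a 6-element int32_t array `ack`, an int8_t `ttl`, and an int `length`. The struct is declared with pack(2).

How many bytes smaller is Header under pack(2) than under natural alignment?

2

natural layout:
  0..4  window  (4B, 4-aligned)
  4..20  seq  (16B, 4-aligned)
  20..44  ack  (24B, 4-aligned)
  44..45  ttl  (1B, 1-aligned)
  45..48  -- padding (3B)
  48..52  length  (4B, 4-aligned)
  sizeof = 52, alignof = 4
packed(2) layout:
  0..4  window  (4B, 2-aligned)
  4..20  seq  (16B, 2-aligned)
  20..44  ack  (24B, 2-aligned)
  44..45  ttl  (1B, 1-aligned)
  45..46  -- padding (1B)
  46..50  length  (4B, 2-aligned)
  sizeof = 50, alignof = 2
52 − 50 = 2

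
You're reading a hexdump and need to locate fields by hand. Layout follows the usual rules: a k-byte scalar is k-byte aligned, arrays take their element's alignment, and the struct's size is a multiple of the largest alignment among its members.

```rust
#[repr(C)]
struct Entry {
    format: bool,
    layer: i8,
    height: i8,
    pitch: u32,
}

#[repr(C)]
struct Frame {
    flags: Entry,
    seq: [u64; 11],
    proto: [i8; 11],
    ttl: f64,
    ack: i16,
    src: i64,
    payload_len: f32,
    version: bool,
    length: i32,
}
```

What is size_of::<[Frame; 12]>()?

Entry: format at 0 (size 1, align 1) → ends 1; layer at 1 (size 1, align 1) → ends 2; height at 2 (size 1, align 1) → ends 3; pad 1 to align 4 for pitch; pitch at 4 (size 4, align 4) → ends 8; total 8 bytes, alignment 4
flags at 0 (size 8, align 4) → ends 8
seq at 8 (size 88, align 8) → ends 96
proto at 96 (size 11, align 1) → ends 107
pad 5 to align 8 for ttl
ttl at 112 (size 8, align 8) → ends 120
ack at 120 (size 2, align 2) → ends 122
pad 6 to align 8 for src
src at 128 (size 8, align 8) → ends 136
payload_len at 136 (size 4, align 4) → ends 140
version at 140 (size 1, align 1) → ends 141
pad 3 to align 4 for length
length at 144 (size 4, align 4) → ends 148
tail pad 4 to reach multiple of 8
total 152 bytes, alignment 8
array of 12: 12 × 152 = 1824

1824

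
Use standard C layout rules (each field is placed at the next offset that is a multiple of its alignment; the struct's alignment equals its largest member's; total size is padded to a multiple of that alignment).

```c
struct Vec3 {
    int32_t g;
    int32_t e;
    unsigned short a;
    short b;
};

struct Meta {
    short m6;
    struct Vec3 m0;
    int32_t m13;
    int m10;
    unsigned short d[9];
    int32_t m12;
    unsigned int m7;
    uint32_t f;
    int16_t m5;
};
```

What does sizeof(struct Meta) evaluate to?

60 bytes

Vec3: @0: g [4B, align 4] → 4; @4: e [4B, align 4] → 8; @8: a [2B, align 2] → 10; @10: b [2B, align 2] → 12; size 12, align 4
@0: m6 [2B, align 2] → 2
+2 pad (align 4)
@4: m0 [12B, align 4] → 16
@16: m13 [4B, align 4] → 20
@20: m10 [4B, align 4] → 24
@24: d [18B, align 2] → 42
+2 pad (align 4)
@44: m12 [4B, align 4] → 48
@48: m7 [4B, align 4] → 52
@52: f [4B, align 4] → 56
@56: m5 [2B, align 2] → 58
+2 tail pad (align 4)
size 60, align 4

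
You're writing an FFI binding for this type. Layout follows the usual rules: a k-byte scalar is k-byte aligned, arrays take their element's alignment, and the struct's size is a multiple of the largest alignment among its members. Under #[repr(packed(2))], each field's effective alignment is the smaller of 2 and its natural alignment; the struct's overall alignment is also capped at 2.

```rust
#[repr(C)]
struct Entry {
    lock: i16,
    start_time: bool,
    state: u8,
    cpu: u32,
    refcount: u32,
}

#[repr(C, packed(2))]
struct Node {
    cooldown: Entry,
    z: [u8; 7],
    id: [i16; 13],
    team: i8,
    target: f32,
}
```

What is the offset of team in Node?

Entry: lock at 0 (size 2, align 2) → ends 2; start_time at 2 (size 1, align 1) → ends 3; state at 3 (size 1, align 1) → ends 4; cpu at 4 (size 4, align 4) → ends 8; refcount at 8 (size 4, align 4) → ends 12; total 12 bytes, alignment 4
cooldown at 0 (size 12, align 2) → ends 12
z at 12 (size 7, align 1) → ends 19
pad 1 to align 2 for id
id at 20 (size 26, align 2) → ends 46
team at 46 (size 1, align 1) → ends 47

46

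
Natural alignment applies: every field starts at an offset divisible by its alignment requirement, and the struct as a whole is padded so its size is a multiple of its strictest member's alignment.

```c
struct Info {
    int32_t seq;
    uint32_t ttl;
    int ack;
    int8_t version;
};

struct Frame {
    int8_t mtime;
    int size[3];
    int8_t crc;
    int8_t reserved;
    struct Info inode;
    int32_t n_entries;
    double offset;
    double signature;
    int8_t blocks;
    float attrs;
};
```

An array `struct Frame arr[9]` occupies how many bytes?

576

Info: seq at 0 (size 4, align 4) → ends 4; ttl at 4 (size 4, align 4) → ends 8; ack at 8 (size 4, align 4) → ends 12; version at 12 (size 1, align 1) → ends 13; tail pad 3 to reach multiple of 4; total 16 bytes, alignment 4
mtime at 0 (size 1, align 1) → ends 1
pad 3 to align 4 for size
size at 4 (size 12, align 4) → ends 16
crc at 16 (size 1, align 1) → ends 17
reserved at 17 (size 1, align 1) → ends 18
pad 2 to align 4 for inode
inode at 20 (size 16, align 4) → ends 36
n_entries at 36 (size 4, align 4) → ends 40
offset at 40 (size 8, align 8) → ends 48
signature at 48 (size 8, align 8) → ends 56
blocks at 56 (size 1, align 1) → ends 57
pad 3 to align 4 for attrs
attrs at 60 (size 4, align 4) → ends 64
total 64 bytes, alignment 8
array of 9: 9 × 64 = 576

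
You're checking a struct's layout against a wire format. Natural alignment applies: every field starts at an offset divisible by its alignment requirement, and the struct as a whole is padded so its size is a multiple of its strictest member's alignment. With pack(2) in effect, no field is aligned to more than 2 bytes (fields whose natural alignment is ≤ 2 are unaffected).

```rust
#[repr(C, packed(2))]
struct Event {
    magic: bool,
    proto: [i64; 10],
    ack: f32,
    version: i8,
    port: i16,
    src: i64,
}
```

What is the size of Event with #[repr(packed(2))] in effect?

@0: magic [1B, align 1] → 1
+1 pad (align 2)
@2: proto [80B, align 2] → 82
@82: ack [4B, align 2] → 86
@86: version [1B, align 1] → 87
+1 pad (align 2)
@88: port [2B, align 2] → 90
@90: src [8B, align 2] → 98
size 98, align 2

98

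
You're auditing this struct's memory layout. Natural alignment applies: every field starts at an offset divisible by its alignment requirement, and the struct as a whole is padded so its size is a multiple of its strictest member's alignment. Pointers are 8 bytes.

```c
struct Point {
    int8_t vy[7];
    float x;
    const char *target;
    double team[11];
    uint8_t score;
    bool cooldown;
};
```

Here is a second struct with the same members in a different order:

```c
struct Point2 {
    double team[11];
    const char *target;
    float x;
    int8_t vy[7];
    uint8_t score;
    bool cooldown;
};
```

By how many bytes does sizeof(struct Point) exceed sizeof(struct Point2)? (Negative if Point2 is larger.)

8

vy at 0 (size 7, align 1) → ends 7
pad 1 to align 4 for x
x at 8 (size 4, align 4) → ends 12
pad 4 to align 8 for target
target at 16 (size 8, align 8) → ends 24
team at 24 (size 88, align 8) → ends 112
score at 112 (size 1, align 1) → ends 113
cooldown at 113 (size 1, align 1) → ends 114
tail pad 6 to reach multiple of 8
total 120 bytes, alignment 8
— Point2 —
team at 0 (size 88, align 8) → ends 88
target at 88 (size 8, align 8) → ends 96
x at 96 (size 4, align 4) → ends 100
vy at 100 (size 7, align 1) → ends 107
score at 107 (size 1, align 1) → ends 108
cooldown at 108 (size 1, align 1) → ends 109
tail pad 3 to reach multiple of 8
total 112 bytes, alignment 8
120 − 112 = 8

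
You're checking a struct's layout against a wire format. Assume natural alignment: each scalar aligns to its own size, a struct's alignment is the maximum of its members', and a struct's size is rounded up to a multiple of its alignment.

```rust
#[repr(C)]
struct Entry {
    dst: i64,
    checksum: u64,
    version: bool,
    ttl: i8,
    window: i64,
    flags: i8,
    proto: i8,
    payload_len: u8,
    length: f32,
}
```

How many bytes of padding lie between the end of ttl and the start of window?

6

0..8  dst  (8B, 8-aligned)
8..16  checksum  (8B, 8-aligned)
16..17  version  (1B, 1-aligned)
17..18  ttl  (1B, 1-aligned)
18..24  -- padding (6B)
24..32  window  (8B, 8-aligned)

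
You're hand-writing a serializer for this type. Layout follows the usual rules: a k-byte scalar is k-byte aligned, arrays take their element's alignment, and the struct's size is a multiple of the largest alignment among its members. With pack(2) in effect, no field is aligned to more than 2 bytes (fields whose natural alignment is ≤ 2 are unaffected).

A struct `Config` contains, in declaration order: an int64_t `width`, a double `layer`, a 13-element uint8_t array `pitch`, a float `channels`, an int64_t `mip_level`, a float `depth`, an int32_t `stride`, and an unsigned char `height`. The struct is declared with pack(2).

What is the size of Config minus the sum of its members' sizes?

2

@0: width [8B, align 2] → 8
@8: layer [8B, align 2] → 16
@16: pitch [13B, align 1] → 29
+1 pad (align 2)
@30: channels [4B, align 2] → 34
@34: mip_level [8B, align 2] → 42
@42: depth [4B, align 2] → 46
@46: stride [4B, align 2] → 50
@50: height [1B, align 1] → 51
+1 tail pad (align 2)
size 52, align 2
data bytes 50, size 52 → padding 2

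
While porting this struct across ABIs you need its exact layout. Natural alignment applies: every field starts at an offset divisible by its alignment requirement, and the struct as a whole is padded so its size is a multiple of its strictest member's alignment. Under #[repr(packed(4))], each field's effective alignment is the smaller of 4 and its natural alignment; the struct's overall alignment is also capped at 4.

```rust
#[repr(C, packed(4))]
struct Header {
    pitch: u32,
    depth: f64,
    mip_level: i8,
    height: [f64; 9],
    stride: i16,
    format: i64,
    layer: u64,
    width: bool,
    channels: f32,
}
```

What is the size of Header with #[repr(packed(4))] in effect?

116

0..4  pitch  (4B, 4-aligned)
4..12  depth  (8B, 4-aligned)
12..13  mip_level  (1B, 1-aligned)
13..16  -- padding (3B)
16..88  height  (72B, 4-aligned)
88..90  stride  (2B, 2-aligned)
90..92  -- padding (2B)
92..100  format  (8B, 4-aligned)
100..108  layer  (8B, 4-aligned)
108..109  width  (1B, 1-aligned)
109..112  -- padding (3B)
112..116  channels  (4B, 4-aligned)
sizeof = 116, alignof = 4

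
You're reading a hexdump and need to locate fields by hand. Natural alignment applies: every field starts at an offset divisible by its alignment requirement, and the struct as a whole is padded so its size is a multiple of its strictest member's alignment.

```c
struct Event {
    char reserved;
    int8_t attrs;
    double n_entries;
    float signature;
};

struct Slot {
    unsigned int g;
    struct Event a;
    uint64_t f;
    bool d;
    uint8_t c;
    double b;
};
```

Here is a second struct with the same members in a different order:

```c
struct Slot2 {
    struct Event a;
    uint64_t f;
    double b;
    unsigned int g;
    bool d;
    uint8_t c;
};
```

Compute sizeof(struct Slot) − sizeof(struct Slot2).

Event: 0..1  reserved  (1B, 1-aligned); 1..2  attrs  (1B, 1-aligned); 2..8  -- padding (6B); 8..16  n_entries  (8B, 8-aligned); 16..20  signature  (4B, 4-aligned); 20..24  -- tail padding (4B); sizeof = 24, alignof = 8
0..4  g  (4B, 4-aligned)
4..8  -- padding (4B)
8..32  a  (24B, 8-aligned)
32..40  f  (8B, 8-aligned)
40..41  d  (1B, 1-aligned)
41..42  c  (1B, 1-aligned)
42..48  -- padding (6B)
48..56  b  (8B, 8-aligned)
sizeof = 56, alignof = 8
— Slot2 —
0..24  a  (24B, 8-aligned)
24..32  f  (8B, 8-aligned)
32..40  b  (8B, 8-aligned)
40..44  g  (4B, 4-aligned)
44..45  d  (1B, 1-aligned)
45..46  c  (1B, 1-aligned)
46..48  -- tail padding (2B)
sizeof = 48, alignof = 8
56 − 48 = 8

8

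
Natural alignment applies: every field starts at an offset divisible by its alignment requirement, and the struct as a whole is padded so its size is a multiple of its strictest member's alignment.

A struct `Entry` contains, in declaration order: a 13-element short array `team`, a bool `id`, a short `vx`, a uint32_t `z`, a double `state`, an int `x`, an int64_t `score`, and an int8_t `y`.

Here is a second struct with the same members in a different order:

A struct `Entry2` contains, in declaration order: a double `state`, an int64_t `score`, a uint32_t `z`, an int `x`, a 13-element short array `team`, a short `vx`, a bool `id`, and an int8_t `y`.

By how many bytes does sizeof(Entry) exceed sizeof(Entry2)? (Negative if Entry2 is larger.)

16

0..26  team  (26B, 2-aligned)
26..27  id  (1B, 1-aligned)
27..28  -- padding (1B)
28..30  vx  (2B, 2-aligned)
30..32  -- padding (2B)
32..36  z  (4B, 4-aligned)
36..40  -- padding (4B)
40..48  state  (8B, 8-aligned)
48..52  x  (4B, 4-aligned)
52..56  -- padding (4B)
56..64  score  (8B, 8-aligned)
64..65  y  (1B, 1-aligned)
65..72  -- tail padding (7B)
sizeof = 72, alignof = 8
— Entry2 —
0..8  state  (8B, 8-aligned)
8..16  score  (8B, 8-aligned)
16..20  z  (4B, 4-aligned)
20..24  x  (4B, 4-aligned)
24..50  team  (26B, 2-aligned)
50..52  vx  (2B, 2-aligned)
52..53  id  (1B, 1-aligned)
53..54  y  (1B, 1-aligned)
54..56  -- tail padding (2B)
sizeof = 56, alignof = 8
72 − 56 = 16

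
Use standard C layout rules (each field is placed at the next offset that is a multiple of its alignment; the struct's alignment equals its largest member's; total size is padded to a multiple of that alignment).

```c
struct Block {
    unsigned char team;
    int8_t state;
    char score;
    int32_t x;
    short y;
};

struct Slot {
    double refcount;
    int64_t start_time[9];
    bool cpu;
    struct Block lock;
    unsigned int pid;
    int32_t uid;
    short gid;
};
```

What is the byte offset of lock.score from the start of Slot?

Block: 0..1  team  (1B, 1-aligned); 1..2  state  (1B, 1-aligned); 2..3  score  (1B, 1-aligned); 3..4  -- padding (1B); 4..8  x  (4B, 4-aligned); 8..10  y  (2B, 2-aligned); 10..12  -- tail padding (2B); sizeof = 12, alignof = 4
0..8  refcount  (8B, 8-aligned)
8..80  start_time  (72B, 8-aligned)
80..81  cpu  (1B, 1-aligned)
81..84  -- padding (3B)
84..96  lock  (12B, 4-aligned)
within Block: score at 2
84 + 2 = 86

86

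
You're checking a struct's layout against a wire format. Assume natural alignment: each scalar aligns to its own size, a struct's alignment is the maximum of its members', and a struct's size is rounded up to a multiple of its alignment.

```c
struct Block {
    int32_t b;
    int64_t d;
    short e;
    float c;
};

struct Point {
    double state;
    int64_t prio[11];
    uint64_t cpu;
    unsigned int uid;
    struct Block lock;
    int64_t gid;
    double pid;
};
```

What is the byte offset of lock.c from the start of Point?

Block: 0..4  b  (4B, 4-aligned); 4..8  -- padding (4B); 8..16  d  (8B, 8-aligned); 16..18  e  (2B, 2-aligned); 18..20  -- padding (2B); 20..24  c  (4B, 4-aligned); sizeof = 24, alignof = 8
0..8  state  (8B, 8-aligned)
8..96  prio  (88B, 8-aligned)
96..104  cpu  (8B, 8-aligned)
104..108  uid  (4B, 4-aligned)
108..112  -- padding (4B)
112..136  lock  (24B, 8-aligned)
within Block: c at 20
112 + 20 = 132

132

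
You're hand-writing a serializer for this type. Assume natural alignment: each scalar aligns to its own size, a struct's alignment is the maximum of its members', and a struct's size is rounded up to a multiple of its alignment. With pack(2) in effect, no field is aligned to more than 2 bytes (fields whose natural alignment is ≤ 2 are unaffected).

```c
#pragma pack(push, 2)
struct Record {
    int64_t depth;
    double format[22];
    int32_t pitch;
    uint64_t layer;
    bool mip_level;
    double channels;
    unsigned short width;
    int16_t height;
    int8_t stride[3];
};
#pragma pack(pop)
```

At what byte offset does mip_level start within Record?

196

depth at 0 (size 8, align 2) → ends 8
format at 8 (size 176, align 2) → ends 184
pitch at 184 (size 4, align 2) → ends 188
layer at 188 (size 8, align 2) → ends 196
mip_level at 196 (size 1, align 1) → ends 197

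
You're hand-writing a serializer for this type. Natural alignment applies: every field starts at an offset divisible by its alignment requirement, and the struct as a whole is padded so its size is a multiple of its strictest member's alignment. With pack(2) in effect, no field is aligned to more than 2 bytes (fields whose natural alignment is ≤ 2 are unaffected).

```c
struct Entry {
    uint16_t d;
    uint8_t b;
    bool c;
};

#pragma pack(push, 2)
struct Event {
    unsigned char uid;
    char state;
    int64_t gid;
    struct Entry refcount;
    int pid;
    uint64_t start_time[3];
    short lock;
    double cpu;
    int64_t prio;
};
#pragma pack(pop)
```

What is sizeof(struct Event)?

Entry: @0: d [2B, align 2] → 2; @2: b [1B, align 1] → 3; @3: c [1B, align 1] → 4; size 4, align 2
@0: uid [1B, align 1] → 1
@1: state [1B, align 1] → 2
@2: gid [8B, align 2] → 10
@10: refcount [4B, align 2] → 14
@14: pid [4B, align 2] → 18
@18: start_time [24B, align 2] → 42
@42: lock [2B, align 2] → 44
@44: cpu [8B, align 2] → 52
@52: prio [8B, align 2] → 60
size 60, align 2

60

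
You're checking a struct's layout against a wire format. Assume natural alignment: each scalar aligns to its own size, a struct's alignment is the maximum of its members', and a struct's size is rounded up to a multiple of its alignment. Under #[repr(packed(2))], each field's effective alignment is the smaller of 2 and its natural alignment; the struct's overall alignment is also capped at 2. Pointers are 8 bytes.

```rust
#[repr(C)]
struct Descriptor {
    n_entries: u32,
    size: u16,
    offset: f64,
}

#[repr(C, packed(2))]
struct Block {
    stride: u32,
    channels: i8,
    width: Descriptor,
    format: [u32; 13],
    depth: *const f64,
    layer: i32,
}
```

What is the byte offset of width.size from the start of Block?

10

Descriptor: n_entries at 0 (size 4, align 4) → ends 4; size at 4 (size 2, align 2) → ends 6; pad 2 to align 8 for offset; offset at 8 (size 8, align 8) → ends 16; total 16 bytes, alignment 8
stride at 0 (size 4, align 2) → ends 4
channels at 4 (size 1, align 1) → ends 5
pad 1 to align 2 for width
width at 6 (size 16, align 2) → ends 22
within Descriptor: size at 4
6 + 4 = 10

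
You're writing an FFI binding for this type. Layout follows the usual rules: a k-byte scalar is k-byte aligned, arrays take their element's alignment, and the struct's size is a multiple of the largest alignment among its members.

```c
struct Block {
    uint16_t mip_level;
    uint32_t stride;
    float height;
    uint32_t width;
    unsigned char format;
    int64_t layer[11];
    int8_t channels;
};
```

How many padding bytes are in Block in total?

@0: mip_level [2B, align 2] → 2
+2 pad (align 4)
@4: stride [4B, align 4] → 8
@8: height [4B, align 4] → 12
@12: width [4B, align 4] → 16
@16: format [1B, align 1] → 17
+7 pad (align 8)
@24: layer [88B, align 8] → 112
@112: channels [1B, align 1] → 113
+7 tail pad (align 8)
size 120, align 8
data bytes 104, size 120 → padding 16

16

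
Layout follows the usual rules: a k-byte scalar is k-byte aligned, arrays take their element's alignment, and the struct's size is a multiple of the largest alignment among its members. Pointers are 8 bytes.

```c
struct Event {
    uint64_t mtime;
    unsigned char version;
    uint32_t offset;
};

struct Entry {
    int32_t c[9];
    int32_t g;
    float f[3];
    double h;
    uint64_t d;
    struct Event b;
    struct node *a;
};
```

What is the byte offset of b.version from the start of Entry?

80

Event: 0..8  mtime  (8B, 8-aligned); 8..9  version  (1B, 1-aligned); 9..12  -- padding (3B); 12..16  offset  (4B, 4-aligned); sizeof = 16, alignof = 8
0..36  c  (36B, 4-aligned)
36..40  g  (4B, 4-aligned)
40..52  f  (12B, 4-aligned)
52..56  -- padding (4B)
56..64  h  (8B, 8-aligned)
64..72  d  (8B, 8-aligned)
72..88  b  (16B, 8-aligned)
within Event: version at 8
72 + 8 = 80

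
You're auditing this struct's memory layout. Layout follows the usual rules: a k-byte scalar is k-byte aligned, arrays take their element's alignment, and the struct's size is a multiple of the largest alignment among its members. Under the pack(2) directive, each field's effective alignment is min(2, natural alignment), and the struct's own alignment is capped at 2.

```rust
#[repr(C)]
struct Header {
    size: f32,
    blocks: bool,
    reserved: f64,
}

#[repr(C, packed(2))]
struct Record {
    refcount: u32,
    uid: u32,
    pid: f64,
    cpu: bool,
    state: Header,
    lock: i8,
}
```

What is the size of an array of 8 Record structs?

288

Header: size at 0 (size 4, align 4) → ends 4; blocks at 4 (size 1, align 1) → ends 5; pad 3 to align 8 for reserved; reserved at 8 (size 8, align 8) → ends 16; total 16 bytes, alignment 8
refcount at 0 (size 4, align 2) → ends 4
uid at 4 (size 4, align 2) → ends 8
pid at 8 (size 8, align 2) → ends 16
cpu at 16 (size 1, align 1) → ends 17
pad 1 to align 2 for state
state at 18 (size 16, align 2) → ends 34
lock at 34 (size 1, align 1) → ends 35
tail pad 1 to reach multiple of 2
total 36 bytes, alignment 2
array of 8: 8 × 36 = 288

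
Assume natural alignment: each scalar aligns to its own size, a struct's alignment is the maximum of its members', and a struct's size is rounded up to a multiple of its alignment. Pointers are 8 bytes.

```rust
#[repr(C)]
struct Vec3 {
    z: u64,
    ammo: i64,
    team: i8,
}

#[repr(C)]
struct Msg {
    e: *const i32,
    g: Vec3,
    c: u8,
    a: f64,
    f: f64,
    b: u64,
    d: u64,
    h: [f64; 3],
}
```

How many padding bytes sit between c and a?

Vec3: z at 0 (size 8, align 8) → ends 8; ammo at 8 (size 8, align 8) → ends 16; team at 16 (size 1, align 1) → ends 17; tail pad 7 to reach multiple of 8; total 24 bytes, alignment 8
e at 0 (size 8, align 8) → ends 8
g at 8 (size 24, align 8) → ends 32
c at 32 (size 1, align 1) → ends 33
pad 7 to align 8 for a
a at 40 (size 8, align 8) → ends 48

7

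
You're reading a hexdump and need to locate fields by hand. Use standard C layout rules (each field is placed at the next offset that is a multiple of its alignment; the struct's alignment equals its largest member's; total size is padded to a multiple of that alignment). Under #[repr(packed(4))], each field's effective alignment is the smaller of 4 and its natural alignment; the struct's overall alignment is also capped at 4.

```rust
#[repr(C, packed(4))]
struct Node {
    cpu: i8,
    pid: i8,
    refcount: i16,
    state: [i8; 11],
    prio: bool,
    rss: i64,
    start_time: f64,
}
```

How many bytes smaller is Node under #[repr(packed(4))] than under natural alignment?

0

natural layout:
  0..1  cpu  (1B, 1-aligned)
  1..2  pid  (1B, 1-aligned)
  2..4  refcount  (2B, 2-aligned)
  4..15  state  (11B, 1-aligned)
  15..16  prio  (1B, 1-aligned)
  16..24  rss  (8B, 8-aligned)
  24..32  start_time  (8B, 8-aligned)
  sizeof = 32, alignof = 8
packed(4) layout:
  0..1  cpu  (1B, 1-aligned)
  1..2  pid  (1B, 1-aligned)
  2..4  refcount  (2B, 2-aligned)
  4..15  state  (11B, 1-aligned)
  15..16  prio  (1B, 1-aligned)
  16..24  rss  (8B, 4-aligned)
  24..32  start_time  (8B, 4-aligned)
  sizeof = 32, alignof = 4
32 − 32 = 0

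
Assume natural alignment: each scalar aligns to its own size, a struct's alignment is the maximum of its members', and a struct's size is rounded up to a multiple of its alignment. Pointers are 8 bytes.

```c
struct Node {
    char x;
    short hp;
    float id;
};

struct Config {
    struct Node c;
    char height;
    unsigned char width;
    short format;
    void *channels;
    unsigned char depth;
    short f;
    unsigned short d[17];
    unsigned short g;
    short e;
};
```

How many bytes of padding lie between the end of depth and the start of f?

1

Node: x at 0 (size 1, align 1) → ends 1; pad 1 to align 2 for hp; hp at 2 (size 2, align 2) → ends 4; id at 4 (size 4, align 4) → ends 8; total 8 bytes, alignment 4
c at 0 (size 8, align 4) → ends 8
height at 8 (size 1, align 1) → ends 9
width at 9 (size 1, align 1) → ends 10
format at 10 (size 2, align 2) → ends 12
pad 4 to align 8 for channels
channels at 16 (size 8, align 8) → ends 24
depth at 24 (size 1, align 1) → ends 25
pad 1 to align 2 for f
f at 26 (size 2, align 2) → ends 28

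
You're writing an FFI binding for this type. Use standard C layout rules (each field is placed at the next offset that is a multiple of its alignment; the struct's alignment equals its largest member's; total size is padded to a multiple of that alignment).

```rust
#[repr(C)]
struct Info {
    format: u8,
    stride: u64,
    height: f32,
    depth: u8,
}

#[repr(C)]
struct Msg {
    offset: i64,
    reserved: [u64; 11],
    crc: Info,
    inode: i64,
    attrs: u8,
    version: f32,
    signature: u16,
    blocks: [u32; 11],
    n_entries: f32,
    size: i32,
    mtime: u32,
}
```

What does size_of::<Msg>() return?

Info: 0..1  format  (1B, 1-aligned); 1..8  -- padding (7B); 8..16  stride  (8B, 8-aligned); 16..20  height  (4B, 4-aligned); 20..21  depth  (1B, 1-aligned); 21..24  -- tail padding (3B); sizeof = 24, alignof = 8
0..8  offset  (8B, 8-aligned)
8..96  reserved  (88B, 8-aligned)
96..120  crc  (24B, 8-aligned)
120..128  inode  (8B, 8-aligned)
128..129  attrs  (1B, 1-aligned)
129..132  -- padding (3B)
132..136  version  (4B, 4-aligned)
136..138  signature  (2B, 2-aligned)
138..140  -- padding (2B)
140..184  blocks  (44B, 4-aligned)
184..188  n_entries  (4B, 4-aligned)
188..192  size  (4B, 4-aligned)
192..196  mtime  (4B, 4-aligned)
196..200  -- tail padding (4B)
sizeof = 200, alignof = 8

200 bytes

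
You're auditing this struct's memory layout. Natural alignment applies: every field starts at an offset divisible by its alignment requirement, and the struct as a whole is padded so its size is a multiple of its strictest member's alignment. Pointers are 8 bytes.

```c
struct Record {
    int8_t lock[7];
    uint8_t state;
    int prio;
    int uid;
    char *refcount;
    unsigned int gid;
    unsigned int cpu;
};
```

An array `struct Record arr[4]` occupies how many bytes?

128

lock at 0 (size 7, align 1) → ends 7
state at 7 (size 1, align 1) → ends 8
prio at 8 (size 4, align 4) → ends 12
uid at 12 (size 4, align 4) → ends 16
refcount at 16 (size 8, align 8) → ends 24
gid at 24 (size 4, align 4) → ends 28
cpu at 28 (size 4, align 4) → ends 32
total 32 bytes, alignment 8
array of 4: 4 × 32 = 128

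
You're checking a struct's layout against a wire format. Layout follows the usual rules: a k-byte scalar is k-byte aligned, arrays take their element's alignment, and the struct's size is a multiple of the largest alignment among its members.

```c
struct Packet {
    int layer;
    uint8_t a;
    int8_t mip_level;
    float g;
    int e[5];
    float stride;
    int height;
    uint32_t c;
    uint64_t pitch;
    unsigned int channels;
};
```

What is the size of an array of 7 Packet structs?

448

0..4  layer  (4B, 4-aligned)
4..5  a  (1B, 1-aligned)
5..6  mip_level  (1B, 1-aligned)
6..8  -- padding (2B)
8..12  g  (4B, 4-aligned)
12..32  e  (20B, 4-aligned)
32..36  stride  (4B, 4-aligned)
36..40  height  (4B, 4-aligned)
40..44  c  (4B, 4-aligned)
44..48  -- padding (4B)
48..56  pitch  (8B, 8-aligned)
56..60  channels  (4B, 4-aligned)
60..64  -- tail padding (4B)
sizeof = 64, alignof = 8
array of 7: 7 × 64 = 448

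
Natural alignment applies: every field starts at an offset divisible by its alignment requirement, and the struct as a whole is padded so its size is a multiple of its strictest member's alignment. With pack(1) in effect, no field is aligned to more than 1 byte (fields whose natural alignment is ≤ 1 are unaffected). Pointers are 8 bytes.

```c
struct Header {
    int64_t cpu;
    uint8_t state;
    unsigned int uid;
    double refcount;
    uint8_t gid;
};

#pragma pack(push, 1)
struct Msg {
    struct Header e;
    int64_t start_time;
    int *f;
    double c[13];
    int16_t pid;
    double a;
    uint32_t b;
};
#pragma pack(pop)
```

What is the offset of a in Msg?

154

Header: 0..8  cpu  (8B, 8-aligned); 8..9  state  (1B, 1-aligned); 9..12  -- padding (3B); 12..16  uid  (4B, 4-aligned); 16..24  refcount  (8B, 8-aligned); 24..25  gid  (1B, 1-aligned); 25..32  -- tail padding (7B); sizeof = 32, alignof = 8
0..32  e  (32B, 1-aligned)
32..40  start_time  (8B, 1-aligned)
40..48  f  (8B, 1-aligned)
48..152  c  (104B, 1-aligned)
152..154  pid  (2B, 1-aligned)
154..162  a  (8B, 1-aligned)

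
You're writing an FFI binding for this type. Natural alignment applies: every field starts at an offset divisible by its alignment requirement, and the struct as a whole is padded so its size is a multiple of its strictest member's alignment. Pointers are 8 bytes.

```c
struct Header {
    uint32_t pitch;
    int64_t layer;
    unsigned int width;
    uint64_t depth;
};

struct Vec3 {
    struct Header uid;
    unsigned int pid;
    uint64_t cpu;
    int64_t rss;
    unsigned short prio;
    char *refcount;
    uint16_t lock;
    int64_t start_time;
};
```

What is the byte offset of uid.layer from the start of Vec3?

Header: pitch at 0 (size 4, align 4) → ends 4; pad 4 to align 8 for layer; layer at 8 (size 8, align 8) → ends 16; width at 16 (size 4, align 4) → ends 20; pad 4 to align 8 for depth; depth at 24 (size 8, align 8) → ends 32; total 32 bytes, alignment 8
uid at 0 (size 32, align 8) → ends 32
within Header: layer at 8
0 + 8 = 8

8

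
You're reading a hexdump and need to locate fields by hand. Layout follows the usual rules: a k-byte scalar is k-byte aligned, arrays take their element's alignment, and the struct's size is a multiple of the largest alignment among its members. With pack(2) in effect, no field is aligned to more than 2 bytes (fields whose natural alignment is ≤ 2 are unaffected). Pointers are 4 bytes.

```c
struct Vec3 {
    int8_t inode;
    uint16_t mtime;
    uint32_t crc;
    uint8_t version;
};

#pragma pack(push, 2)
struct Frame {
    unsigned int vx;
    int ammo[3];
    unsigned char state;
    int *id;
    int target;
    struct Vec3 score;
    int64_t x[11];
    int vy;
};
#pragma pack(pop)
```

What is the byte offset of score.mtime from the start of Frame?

28

Vec3: inode at 0 (size 1, align 1) → ends 1; pad 1 to align 2 for mtime; mtime at 2 (size 2, align 2) → ends 4; crc at 4 (size 4, align 4) → ends 8; version at 8 (size 1, align 1) → ends 9; tail pad 3 to reach multiple of 4; total 12 bytes, alignment 4
vx at 0 (size 4, align 2) → ends 4
ammo at 4 (size 12, align 2) → ends 16
state at 16 (size 1, align 1) → ends 17
pad 1 to align 2 for id
id at 18 (size 4, align 2) → ends 22
target at 22 (size 4, align 2) → ends 26
score at 26 (size 12, align 2) → ends 38
within Vec3: mtime at 2
26 + 2 = 28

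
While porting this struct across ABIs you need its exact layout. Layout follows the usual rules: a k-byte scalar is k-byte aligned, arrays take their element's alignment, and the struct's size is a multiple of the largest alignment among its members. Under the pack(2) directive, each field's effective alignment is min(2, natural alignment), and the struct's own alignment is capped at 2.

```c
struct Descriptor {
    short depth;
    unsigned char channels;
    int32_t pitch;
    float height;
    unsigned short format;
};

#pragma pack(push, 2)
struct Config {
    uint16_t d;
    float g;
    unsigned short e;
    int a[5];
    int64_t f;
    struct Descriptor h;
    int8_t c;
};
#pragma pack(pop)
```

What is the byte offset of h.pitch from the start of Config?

40

Descriptor: depth at 0 (size 2, align 2) → ends 2; channels at 2 (size 1, align 1) → ends 3; pad 1 to align 4 for pitch; pitch at 4 (size 4, align 4) → ends 8; height at 8 (size 4, align 4) → ends 12; format at 12 (size 2, align 2) → ends 14; tail pad 2 to reach multiple of 4; total 16 bytes, alignment 4
d at 0 (size 2, align 2) → ends 2
g at 2 (size 4, align 2) → ends 6
e at 6 (size 2, align 2) → ends 8
a at 8 (size 20, align 2) → ends 28
f at 28 (size 8, align 2) → ends 36
h at 36 (size 16, align 2) → ends 52
within Descriptor: pitch at 4
36 + 4 = 40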